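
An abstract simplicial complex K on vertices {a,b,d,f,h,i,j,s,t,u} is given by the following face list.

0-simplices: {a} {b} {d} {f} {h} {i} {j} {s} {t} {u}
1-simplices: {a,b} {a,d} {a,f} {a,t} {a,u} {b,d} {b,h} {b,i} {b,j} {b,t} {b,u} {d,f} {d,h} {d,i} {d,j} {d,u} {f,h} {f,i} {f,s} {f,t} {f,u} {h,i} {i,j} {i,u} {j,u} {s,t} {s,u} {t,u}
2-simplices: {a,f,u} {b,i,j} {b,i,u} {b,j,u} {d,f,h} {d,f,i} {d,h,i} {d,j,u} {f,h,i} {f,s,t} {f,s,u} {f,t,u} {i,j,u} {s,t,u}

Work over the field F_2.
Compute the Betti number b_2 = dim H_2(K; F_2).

b_2=3

n_0=10 n_1=28 n_2=14  [Z2]
∂1: piv[ab,ad,af,at,au,bh,bi,bj,fs] rk=9  ker:bd,bt,bu,df,dh,di,dj,du,fh,fi,ft,fu,hi,ij,iu,ju,st,su,tu
∂2: piv[afu,bij,biu,bju,dfh,dfi,dhi,dju,fst,fsu,ftu] rk=11  ker:fhi,iju,stu
b_2=(14−11)−0=3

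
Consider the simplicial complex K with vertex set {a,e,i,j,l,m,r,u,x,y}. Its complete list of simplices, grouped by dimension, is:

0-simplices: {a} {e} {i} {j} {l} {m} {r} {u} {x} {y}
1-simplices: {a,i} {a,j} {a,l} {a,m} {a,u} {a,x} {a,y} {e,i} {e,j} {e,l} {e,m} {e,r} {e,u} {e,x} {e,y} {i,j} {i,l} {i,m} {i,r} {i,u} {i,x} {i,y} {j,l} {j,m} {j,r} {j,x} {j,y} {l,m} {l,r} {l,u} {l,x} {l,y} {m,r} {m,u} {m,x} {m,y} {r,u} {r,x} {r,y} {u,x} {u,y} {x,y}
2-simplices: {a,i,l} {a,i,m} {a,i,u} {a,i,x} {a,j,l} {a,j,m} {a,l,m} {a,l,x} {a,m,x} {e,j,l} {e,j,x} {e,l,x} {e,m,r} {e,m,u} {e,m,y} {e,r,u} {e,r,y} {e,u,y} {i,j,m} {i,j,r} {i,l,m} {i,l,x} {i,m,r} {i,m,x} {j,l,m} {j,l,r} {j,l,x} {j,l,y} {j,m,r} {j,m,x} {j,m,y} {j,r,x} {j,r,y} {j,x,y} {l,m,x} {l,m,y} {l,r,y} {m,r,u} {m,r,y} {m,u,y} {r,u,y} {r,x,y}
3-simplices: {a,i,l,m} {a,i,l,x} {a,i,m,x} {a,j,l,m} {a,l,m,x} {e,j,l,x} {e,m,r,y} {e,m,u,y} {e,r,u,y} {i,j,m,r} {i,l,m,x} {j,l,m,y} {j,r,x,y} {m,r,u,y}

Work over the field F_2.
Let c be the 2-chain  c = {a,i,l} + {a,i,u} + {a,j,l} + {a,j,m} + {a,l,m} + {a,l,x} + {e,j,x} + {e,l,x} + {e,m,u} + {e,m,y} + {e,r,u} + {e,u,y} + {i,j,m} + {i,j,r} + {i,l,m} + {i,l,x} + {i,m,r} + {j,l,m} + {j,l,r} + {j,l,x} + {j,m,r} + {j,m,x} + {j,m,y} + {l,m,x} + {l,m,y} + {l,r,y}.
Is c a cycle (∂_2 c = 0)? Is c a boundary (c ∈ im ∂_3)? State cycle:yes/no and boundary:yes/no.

n_0=10 n_1=42 n_2=42 n_3=14  [Z2]
∂1: piv[ai,aj,al,am,au,ax,ay,ei,er] rk=9  ker:ej,el,em,eu,ex,ey,ij,il,im,ir,iu,ix,iy,jl,jm,jr,jx,jy,lm,lr,lu,lx,ly,mr,mu,mx,my,ru,rx,ry,ux,uy,xy
∂2: piv[ail,aim,aiu,aix,ajl,ajm,alm,alx,amx,ejl,ejx,elx,emr,emu,emy,eru,ery,euy,ijm,ijr,imr,jlr,jly,jmy,jrx,jxy] rk=26  ker:ilm,ilx,imx,jlm,jlx,jmr,jmx,jry,lmx,lmy,lry,mru,mry,muy,ruy,rxy
∂3: piv[ailm,ailx,aimx,ajlm,almx,ejlx,emry,emuy,eruy,ijmr,jlmy,jrxy,mruy] rk=13  ker:ilmx
∂2c = {a,u} + {a,x} + {e,j} + {e,l} + {e,r} + {e,u} + {i,l} + {i,m} + {i,u} + {i,x} + {j,r} + {j,x} + {j,y} + {l,m} + {l,x} + {m,u} + {m,y} + {r,u} + {r,y} + {u,y}

cycle:no boundary:no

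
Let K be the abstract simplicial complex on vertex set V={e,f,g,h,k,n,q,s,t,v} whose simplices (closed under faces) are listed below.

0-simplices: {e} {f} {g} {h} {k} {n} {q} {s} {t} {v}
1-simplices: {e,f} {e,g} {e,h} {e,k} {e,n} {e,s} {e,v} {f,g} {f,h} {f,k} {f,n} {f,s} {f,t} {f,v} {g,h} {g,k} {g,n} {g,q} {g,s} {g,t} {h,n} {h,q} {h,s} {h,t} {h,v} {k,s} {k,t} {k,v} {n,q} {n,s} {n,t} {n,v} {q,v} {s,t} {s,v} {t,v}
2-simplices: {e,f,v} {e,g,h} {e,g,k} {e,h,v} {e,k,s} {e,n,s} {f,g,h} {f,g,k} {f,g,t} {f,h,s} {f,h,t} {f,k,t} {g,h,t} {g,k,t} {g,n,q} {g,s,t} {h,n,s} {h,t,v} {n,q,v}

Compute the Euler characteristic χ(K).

n_0=10 n_1=36 n_2=19
χ=+10−36+19=-7

χ(K)=-7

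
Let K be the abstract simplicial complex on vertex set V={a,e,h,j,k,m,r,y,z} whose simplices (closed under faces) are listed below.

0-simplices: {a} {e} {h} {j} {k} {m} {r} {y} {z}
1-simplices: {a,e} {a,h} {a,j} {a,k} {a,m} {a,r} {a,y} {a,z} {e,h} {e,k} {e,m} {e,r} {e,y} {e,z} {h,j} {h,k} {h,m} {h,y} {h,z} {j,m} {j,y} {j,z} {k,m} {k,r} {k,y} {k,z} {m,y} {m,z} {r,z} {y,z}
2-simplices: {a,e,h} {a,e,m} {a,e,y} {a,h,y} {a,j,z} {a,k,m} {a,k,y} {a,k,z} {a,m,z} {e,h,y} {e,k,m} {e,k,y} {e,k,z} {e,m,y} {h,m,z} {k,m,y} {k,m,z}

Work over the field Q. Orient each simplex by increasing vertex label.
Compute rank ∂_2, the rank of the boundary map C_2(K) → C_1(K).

n_0=9 n_1=30 n_2=17  [Q]
∂1: piv[ae,ah,aj,ak,am,ar,ay,az] rk=8  ker:eh,ek,em,er,ey,ez,hj,hk,hm,hy,hz,jm,jy,jz,km,kr,ky,kz,my,mz,rz,yz
∂2: piv[aeh,aem,aey,ahy,ajz,akm,aky,akz,amz,ekm,ekz,emy,hmz] rk=13  ker:ehy,eky,kmy,kmz
rk∂_2=13

rank∂_2=13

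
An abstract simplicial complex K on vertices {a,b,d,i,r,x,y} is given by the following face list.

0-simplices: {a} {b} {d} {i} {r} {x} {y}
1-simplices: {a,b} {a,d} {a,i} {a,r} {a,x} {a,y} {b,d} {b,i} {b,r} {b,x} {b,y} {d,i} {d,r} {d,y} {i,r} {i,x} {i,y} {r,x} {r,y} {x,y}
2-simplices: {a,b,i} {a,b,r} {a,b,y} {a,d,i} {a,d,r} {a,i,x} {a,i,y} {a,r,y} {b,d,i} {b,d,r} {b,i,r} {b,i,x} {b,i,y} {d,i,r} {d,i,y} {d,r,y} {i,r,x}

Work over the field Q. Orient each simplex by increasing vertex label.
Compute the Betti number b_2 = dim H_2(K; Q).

n_0=7 n_1=20 n_2=17  [Q]
∂1: piv[ab,ad,ai,ar,ax,ay] rk=6  ker:bd,bi,br,bx,by,di,dr,dy,ir,ix,iy,rx,ry,xy
∂2: piv[abi,abr,aby,adi,adr,aix,aiy,ary,bdi,bir,bix,diy,irx] rk=13  ker:bdr,biy,dir,dry
b_2=(17−13)−0=4

b_2=4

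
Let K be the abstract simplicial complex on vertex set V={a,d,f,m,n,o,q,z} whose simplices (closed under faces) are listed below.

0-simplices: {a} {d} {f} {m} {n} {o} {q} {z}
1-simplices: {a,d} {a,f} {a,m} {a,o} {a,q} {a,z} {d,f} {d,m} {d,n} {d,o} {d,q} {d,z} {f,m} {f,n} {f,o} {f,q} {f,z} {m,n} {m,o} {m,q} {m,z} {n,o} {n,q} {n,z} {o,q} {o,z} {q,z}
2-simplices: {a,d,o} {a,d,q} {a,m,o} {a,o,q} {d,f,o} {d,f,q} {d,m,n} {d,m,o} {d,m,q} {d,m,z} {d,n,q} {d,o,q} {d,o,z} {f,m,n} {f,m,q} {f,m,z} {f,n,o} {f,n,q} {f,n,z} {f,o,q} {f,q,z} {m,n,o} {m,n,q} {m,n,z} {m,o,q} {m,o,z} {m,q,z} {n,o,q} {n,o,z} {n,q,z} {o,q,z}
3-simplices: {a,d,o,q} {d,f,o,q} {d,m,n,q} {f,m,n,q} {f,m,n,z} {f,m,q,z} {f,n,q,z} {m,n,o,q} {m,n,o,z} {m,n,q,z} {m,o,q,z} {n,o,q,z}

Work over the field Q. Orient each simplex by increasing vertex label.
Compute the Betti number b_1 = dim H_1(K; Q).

n_0=8 n_1=27 n_2=31 n_3=12  [Q]
∂1: piv[ad,af,am,ao,aq,az,dn] rk=7  ker:df,dm,do,dq,dz,fm,fn,fo,fq,fz,mn,mo,mq,mz,no,nq,nz,oq,oz,qz
∂2: piv[ado,adq,amo,aoq,dfo,dfq,dmn,dmo,dmq,dmz,dnq,doz,fmn,fmq,fmz,fno,fnz,fqz] rk=18  ker:doq,fnq,foq,mno,mnq,mnz,moq,moz,mqz,noq,noz,nqz,oqz
∂3: piv[adoq,dfoq,dmnq,fmnq,fmnz,fmqz,fnqz,mnoq,mnoz,moqz] rk=10  ker:mnqz,noqz
b_1=(27−7)−18=2

b_1=2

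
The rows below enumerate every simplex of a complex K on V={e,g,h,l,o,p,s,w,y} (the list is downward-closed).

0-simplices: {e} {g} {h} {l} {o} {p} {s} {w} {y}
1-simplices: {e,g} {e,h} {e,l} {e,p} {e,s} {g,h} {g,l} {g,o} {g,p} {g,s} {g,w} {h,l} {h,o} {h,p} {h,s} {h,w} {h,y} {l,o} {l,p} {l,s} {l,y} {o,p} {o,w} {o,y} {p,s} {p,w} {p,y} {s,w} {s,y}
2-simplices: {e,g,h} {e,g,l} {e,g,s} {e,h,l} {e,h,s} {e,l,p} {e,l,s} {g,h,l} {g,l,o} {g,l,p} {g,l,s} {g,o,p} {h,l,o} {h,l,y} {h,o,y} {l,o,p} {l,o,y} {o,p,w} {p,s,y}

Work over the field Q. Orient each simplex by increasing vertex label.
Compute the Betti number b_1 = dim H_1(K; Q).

n_0=9 n_1=29 n_2=19  [Q]
∂1: piv[eg,eh,el,ep,es,go,gw,hy] rk=8  ker:gh,gl,gp,gs,hl,ho,hp,hs,hw,lo,lp,ls,ly,op,ow,oy,ps,pw,py,sw,sy
∂2: piv[egh,egl,egs,ehl,ehs,elp,els,glo,glp,gop,hlo,hly,hoy,opw,psy] rk=15  ker:ghl,gls,lop,loy
b_1=(29−8)−15=6

b_1=6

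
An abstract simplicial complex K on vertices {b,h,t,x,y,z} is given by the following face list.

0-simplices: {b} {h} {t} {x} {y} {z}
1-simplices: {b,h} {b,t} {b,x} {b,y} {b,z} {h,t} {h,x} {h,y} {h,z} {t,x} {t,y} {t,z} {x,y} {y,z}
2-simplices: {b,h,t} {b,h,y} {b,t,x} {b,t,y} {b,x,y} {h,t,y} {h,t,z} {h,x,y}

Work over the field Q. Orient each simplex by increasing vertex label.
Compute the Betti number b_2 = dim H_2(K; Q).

b_2=1

n_0=6 n_1=14 n_2=8  [Q]
∂1: piv[bh,bt,bx,by,bz] rk=5  ker:ht,hx,hy,hz,tx,ty,tz,xy,yz
∂2: piv[bht,bhy,btx,bty,bxy,htz,hxy] rk=7  ker:hty
b_2=(8−7)−0=1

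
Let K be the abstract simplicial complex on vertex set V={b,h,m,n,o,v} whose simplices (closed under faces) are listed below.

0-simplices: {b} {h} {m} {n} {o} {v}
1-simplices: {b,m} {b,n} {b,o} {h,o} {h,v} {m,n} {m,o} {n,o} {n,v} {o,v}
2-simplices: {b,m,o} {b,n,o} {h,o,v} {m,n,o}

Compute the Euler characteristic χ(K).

χ(K)=0

n_0=6 n_1=10 n_2=4
χ=+6−10+4=0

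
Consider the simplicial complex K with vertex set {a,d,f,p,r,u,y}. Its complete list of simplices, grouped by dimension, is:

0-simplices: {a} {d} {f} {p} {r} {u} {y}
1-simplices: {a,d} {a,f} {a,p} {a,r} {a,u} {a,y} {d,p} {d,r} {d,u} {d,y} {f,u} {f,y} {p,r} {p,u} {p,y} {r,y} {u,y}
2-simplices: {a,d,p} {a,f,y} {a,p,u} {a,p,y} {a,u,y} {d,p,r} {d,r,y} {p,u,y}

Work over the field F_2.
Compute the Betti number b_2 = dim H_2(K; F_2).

b_2=1

n_0=7 n_1=17 n_2=8  [Z2]
∂1: piv[ad,af,ap,ar,au,ay] rk=6  ker:dp,dr,du,dy,fu,fy,pr,pu,py,ry,uy
∂2: piv[adp,afy,apu,apy,auy,dpr,dry] rk=7  ker:puy
b_2=(8−7)−0=1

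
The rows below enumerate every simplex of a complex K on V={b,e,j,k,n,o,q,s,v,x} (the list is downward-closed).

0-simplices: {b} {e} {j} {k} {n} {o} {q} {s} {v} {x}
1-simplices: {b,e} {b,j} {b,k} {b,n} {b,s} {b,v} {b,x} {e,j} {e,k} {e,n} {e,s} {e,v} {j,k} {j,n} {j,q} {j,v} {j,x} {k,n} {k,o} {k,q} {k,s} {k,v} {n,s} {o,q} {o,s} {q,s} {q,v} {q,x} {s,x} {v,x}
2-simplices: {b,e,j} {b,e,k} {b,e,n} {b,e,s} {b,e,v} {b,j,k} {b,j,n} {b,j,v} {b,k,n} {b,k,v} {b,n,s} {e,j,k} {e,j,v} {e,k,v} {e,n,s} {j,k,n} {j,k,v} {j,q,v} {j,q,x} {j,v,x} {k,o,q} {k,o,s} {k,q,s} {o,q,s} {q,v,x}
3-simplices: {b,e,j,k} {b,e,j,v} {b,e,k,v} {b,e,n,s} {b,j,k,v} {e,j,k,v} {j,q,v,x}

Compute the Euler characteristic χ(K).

χ(K)=-2

n_0=10 n_1=30 n_2=25 n_3=7
χ=+10−30+25−7=-2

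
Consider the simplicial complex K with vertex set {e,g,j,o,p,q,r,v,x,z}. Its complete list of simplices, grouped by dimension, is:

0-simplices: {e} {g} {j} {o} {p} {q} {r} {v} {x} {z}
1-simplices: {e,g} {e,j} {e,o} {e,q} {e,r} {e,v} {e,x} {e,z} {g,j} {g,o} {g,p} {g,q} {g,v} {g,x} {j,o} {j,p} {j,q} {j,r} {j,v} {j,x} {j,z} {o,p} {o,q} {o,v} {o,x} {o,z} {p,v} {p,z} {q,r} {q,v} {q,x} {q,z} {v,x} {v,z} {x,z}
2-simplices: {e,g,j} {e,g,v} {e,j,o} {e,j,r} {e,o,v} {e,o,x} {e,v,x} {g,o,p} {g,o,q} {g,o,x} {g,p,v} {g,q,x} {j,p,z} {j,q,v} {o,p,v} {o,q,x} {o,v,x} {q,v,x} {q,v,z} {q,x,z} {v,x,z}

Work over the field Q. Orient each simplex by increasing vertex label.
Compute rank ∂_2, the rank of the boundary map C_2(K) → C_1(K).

rank∂_2=18

n_0=10 n_1=35 n_2=21  [Q]
∂1: piv[eg,ej,eo,eq,er,ev,ex,ez,gp] rk=9  ker:gj,go,gq,gv,gx,jo,jp,jq,jr,jv,jx,jz,op,oq,ov,ox,oz,pv,pz,qr,qv,qx,qz,vx,vz,xz
∂2: piv[egj,egv,ejo,ejr,eov,eox,evx,gop,goq,gox,gpv,gqx,jpz,jqv,opv,qvx,qvz,qxz] rk=18  ker:oqx,ovx,vxz
rk∂_2=18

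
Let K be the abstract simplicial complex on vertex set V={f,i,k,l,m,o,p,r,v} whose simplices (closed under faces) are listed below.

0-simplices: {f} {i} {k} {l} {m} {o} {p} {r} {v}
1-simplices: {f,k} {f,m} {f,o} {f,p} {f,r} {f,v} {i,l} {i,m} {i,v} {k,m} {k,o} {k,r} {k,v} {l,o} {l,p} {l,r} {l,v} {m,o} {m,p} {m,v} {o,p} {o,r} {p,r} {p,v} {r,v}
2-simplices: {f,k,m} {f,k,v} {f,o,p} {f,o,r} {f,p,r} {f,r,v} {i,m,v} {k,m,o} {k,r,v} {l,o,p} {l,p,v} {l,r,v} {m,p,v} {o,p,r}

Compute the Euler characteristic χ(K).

χ(K)=-2

n_0=9 n_1=25 n_2=14
χ=+9−25+14=-2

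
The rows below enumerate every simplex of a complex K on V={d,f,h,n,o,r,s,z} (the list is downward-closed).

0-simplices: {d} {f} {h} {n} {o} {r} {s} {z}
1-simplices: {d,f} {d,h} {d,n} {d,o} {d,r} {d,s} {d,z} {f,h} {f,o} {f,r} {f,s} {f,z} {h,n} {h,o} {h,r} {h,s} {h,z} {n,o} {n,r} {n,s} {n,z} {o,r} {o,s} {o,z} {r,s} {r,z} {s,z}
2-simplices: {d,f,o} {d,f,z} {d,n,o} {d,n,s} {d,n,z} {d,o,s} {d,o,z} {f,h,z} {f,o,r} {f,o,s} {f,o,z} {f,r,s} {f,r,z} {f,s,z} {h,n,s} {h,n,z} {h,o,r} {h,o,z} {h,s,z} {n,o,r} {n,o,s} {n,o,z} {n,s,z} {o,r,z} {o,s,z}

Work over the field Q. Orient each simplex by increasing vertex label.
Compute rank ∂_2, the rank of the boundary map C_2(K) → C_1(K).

rank∂_2=18

n_0=8 n_1=27 n_2=25  [Q]
∂1: piv[df,dh,dn,do,dr,ds,dz] rk=7  ker:fh,fo,fr,fs,fz,hn,ho,hr,hs,hz,no,nr,ns,nz,or,os,oz,rs,rz,sz
∂2: piv[dfo,dfz,dno,dns,dnz,dos,doz,fhz,for,fos,frs,frz,fsz,hns,hnz,hor,hoz,nor] rk=18  ker:foz,hsz,nos,noz,nsz,orz,osz
rk∂_2=18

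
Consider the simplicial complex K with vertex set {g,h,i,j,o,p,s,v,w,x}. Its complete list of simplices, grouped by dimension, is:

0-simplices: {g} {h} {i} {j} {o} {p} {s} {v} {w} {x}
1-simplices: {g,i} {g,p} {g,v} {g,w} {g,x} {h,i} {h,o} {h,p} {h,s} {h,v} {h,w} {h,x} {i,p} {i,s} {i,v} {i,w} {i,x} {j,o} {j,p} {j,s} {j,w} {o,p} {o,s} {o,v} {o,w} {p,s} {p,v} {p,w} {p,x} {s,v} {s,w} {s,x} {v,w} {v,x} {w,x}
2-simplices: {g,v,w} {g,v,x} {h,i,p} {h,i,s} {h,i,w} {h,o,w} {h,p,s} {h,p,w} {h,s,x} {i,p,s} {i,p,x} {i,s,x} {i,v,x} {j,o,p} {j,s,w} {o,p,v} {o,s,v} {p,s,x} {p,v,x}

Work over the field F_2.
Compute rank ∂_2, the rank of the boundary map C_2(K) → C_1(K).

n_0=10 n_1=35 n_2=19  [Z2]
∂1: piv[gi,gp,gv,gw,gx,hi,ho,hs,jo] rk=9  ker:hp,hv,hw,hx,ip,is,iv,iw,ix,jp,js,jw,op,os,ov,ow,ps,pv,pw,px,sv,sw,sx,vw,vx,wx
∂2: piv[gvw,gvx,hip,his,hiw,how,hps,hpw,hsx,ipx,isx,ivx,jop,jsw,opv,osv,pvx] rk=17  ker:ips,psx
rk∂_2=17

rank∂_2=17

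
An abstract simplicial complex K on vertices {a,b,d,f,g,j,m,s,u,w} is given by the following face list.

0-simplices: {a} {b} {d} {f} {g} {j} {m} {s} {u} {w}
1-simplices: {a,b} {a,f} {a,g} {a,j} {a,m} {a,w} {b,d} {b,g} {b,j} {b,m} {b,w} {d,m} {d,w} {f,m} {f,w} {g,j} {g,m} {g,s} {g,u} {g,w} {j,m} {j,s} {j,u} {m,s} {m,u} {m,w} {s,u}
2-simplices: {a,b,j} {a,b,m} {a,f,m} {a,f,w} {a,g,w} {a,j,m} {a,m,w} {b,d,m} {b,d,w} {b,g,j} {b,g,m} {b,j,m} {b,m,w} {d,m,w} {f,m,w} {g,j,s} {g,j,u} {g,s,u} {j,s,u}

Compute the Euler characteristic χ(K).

n_0=10 n_1=27 n_2=19
χ=+10−27+19=2

χ(K)=2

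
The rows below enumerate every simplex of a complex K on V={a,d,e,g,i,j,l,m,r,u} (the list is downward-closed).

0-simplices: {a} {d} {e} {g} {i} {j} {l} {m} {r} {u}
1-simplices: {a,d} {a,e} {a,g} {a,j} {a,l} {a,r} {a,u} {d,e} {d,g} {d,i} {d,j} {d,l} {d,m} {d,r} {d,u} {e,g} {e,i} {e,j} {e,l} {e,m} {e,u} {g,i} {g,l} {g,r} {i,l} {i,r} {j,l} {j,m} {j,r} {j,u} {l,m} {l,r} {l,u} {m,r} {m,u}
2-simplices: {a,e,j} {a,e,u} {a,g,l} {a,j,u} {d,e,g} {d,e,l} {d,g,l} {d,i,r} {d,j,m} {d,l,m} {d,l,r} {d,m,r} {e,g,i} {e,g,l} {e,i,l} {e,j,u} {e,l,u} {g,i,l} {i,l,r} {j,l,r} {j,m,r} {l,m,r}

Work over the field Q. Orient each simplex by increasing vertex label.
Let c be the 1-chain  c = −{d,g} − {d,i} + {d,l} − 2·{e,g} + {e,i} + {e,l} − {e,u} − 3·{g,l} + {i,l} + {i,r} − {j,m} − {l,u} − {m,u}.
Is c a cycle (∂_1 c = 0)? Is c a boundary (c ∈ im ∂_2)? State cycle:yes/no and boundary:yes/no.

cycle:no boundary:no

n_0=10 n_1=35 n_2=22  [Q]
∂1: piv[ad,ae,ag,aj,al,ar,au,di,dm] rk=9  ker:de,dg,dj,dl,dr,du,eg,ei,ej,el,em,eu,gi,gl,gr,il,ir,jl,jm,jr,ju,lm,lr,lu,mr,mu
∂2: piv[aej,aeu,agl,aju,deg,del,dgl,dir,djm,dlm,dlr,dmr,egi,eil,elu,ilr,jlr,jmr] rk=18  ker:egl,eju,gil,lmr
∂1c = {d} + {e} − 2·{i} + {j} + {l} + {r} − 3·{u}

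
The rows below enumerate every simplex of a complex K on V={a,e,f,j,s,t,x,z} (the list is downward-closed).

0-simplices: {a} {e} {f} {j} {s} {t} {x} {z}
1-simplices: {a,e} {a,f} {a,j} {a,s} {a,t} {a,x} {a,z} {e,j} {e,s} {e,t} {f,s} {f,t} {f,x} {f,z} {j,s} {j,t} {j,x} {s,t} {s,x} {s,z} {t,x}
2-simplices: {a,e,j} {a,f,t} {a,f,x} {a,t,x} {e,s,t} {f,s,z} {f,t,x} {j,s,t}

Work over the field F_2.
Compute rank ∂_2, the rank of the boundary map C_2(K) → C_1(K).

n_0=8 n_1=21 n_2=8  [Z2]
∂1: piv[ae,af,aj,as,at,ax,az] rk=7  ker:ej,es,et,fs,ft,fx,fz,js,jt,jx,st,sx,sz,tx
∂2: piv[aej,aft,afx,atx,est,fsz,jst] rk=7  ker:ftx
rk∂_2=7

rank∂_2=7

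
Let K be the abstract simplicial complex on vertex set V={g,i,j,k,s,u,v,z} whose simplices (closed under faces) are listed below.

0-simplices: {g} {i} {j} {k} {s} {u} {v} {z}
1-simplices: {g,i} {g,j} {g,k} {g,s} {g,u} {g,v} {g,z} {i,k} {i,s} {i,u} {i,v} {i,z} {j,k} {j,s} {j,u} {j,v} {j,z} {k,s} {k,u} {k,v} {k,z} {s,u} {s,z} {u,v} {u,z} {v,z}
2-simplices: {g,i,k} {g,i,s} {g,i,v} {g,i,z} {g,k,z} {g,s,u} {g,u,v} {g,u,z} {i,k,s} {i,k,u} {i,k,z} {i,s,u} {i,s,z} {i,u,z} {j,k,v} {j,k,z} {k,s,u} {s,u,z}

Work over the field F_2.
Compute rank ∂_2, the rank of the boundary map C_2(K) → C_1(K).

rank∂_2=14

n_0=8 n_1=26 n_2=18  [Z2]
∂1: piv[gi,gj,gk,gs,gu,gv,gz] rk=7  ker:ik,is,iu,iv,iz,jk,js,ju,jv,jz,ks,ku,kv,kz,su,sz,uv,uz,vz
∂2: piv[gik,gis,giv,giz,gkz,gsu,guv,guz,iks,iku,isu,isz,jkv,jkz] rk=14  ker:ikz,iuz,ksu,suz
rk∂_2=14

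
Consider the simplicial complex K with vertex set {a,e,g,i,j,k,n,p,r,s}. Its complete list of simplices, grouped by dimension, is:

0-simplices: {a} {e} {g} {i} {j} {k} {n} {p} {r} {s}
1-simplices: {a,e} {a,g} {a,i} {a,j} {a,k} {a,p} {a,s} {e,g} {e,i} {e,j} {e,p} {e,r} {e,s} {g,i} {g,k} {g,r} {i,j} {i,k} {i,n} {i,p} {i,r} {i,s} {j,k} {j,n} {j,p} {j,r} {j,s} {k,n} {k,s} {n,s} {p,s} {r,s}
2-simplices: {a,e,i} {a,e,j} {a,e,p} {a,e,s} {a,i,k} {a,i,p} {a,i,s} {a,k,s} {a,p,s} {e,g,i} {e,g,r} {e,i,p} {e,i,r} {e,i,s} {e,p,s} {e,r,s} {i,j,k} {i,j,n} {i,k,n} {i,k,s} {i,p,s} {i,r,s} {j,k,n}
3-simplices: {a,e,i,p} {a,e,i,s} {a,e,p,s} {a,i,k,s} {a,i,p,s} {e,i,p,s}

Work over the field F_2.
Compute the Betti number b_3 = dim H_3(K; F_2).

b_3=1

n_0=10 n_1=32 n_2=23 n_3=6  [Z2]
∂1: piv[ae,ag,ai,aj,ak,ap,as,er,in] rk=9  ker:eg,ei,ej,ep,es,gi,gk,gr,ij,ik,ip,ir,is,jk,jn,jp,jr,js,kn,ks,ns,ps,rs
∂2: piv[aei,aej,aep,aes,aik,aip,ais,aks,aps,egi,egr,eir,ers,ijk,ijn,ikn] rk=16  ker:eip,eis,eps,iks,ips,irs,jkn
∂3: piv[aeip,aeis,aeps,aiks,aips] rk=5  ker:eips
b_3=(6−5)−0=1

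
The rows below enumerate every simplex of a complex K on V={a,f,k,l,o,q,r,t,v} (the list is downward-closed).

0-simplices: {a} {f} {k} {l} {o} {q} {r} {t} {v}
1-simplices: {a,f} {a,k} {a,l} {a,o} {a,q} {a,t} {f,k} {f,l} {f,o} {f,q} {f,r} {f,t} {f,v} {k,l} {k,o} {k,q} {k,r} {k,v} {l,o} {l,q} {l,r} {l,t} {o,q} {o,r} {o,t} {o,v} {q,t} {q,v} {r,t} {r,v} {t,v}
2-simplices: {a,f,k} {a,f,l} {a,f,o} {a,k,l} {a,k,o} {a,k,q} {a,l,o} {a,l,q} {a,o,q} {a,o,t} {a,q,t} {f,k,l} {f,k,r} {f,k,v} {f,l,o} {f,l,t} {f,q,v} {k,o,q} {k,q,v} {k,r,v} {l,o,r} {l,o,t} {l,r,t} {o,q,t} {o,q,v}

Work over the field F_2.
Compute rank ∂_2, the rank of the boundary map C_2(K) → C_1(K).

rank∂_2=21

n_0=9 n_1=31 n_2=25  [Z2]
∂1: piv[af,ak,al,ao,aq,at,fr,fv] rk=8  ker:fk,fl,fo,fq,ft,kl,ko,kq,kr,kv,lo,lq,lr,lt,oq,or,ot,ov,qt,qv,rt,rv,tv
∂2: piv[afk,afl,afo,akl,ako,akq,alo,alq,aoq,aot,aqt,fkr,fkv,flt,fqv,kqv,krv,lor,lot,lrt,oqv] rk=21  ker:fkl,flo,koq,oqt
rk∂_2=21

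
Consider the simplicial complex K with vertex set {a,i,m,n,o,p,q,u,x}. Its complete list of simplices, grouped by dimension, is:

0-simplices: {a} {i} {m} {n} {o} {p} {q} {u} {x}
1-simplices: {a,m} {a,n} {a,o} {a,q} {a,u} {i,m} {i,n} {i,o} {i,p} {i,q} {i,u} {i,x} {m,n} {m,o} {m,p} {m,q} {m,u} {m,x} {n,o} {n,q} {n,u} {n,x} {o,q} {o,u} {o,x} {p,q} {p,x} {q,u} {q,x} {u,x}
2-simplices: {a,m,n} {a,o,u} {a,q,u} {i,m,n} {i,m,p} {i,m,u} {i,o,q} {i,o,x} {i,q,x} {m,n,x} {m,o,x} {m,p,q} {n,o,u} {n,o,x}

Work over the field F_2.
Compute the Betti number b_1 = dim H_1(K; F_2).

b_1=8

n_0=9 n_1=30 n_2=14  [Z2]
∂1: piv[am,an,ao,aq,au,im,ip,ix] rk=8  ker:in,io,iq,iu,mn,mo,mp,mq,mu,mx,no,nq,nu,nx,oq,ou,ox,pq,px,qu,qx,ux
∂2: piv[amn,aou,aqu,imn,imp,imu,ioq,iox,iqx,mnx,mox,mpq,nou,nox] rk=14
b_1=(30−8)−14=8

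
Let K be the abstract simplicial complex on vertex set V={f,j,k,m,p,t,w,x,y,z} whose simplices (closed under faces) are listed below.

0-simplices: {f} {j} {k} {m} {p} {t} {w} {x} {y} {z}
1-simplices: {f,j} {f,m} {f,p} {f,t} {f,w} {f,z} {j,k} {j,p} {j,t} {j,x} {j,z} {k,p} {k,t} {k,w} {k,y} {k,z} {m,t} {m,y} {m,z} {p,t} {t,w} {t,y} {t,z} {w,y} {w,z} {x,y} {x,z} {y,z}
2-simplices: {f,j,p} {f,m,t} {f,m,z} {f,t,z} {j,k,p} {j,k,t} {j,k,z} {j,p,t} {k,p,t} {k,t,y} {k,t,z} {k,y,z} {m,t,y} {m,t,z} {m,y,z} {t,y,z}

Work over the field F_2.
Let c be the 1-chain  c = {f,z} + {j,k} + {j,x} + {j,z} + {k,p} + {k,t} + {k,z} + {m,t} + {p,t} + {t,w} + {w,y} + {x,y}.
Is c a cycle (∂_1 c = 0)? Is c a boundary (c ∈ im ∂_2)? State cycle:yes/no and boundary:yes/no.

n_0=10 n_1=28 n_2=16  [Z2]
∂1: piv[fj,fm,fp,ft,fw,fz,jk,jx,ky] rk=9  ker:jp,jt,jz,kp,kt,kw,kz,mt,my,mz,pt,tw,ty,tz,wy,wz,xy,xz,yz
∂2: piv[fjp,fmt,fmz,ftz,jkp,jkt,jkz,jpt,kty,ktz,kyz,mty] rk=12  ker:kpt,mtz,myz,tyz
∂1c = {f} + {j} + {m} + {z}

cycle:no boundary:no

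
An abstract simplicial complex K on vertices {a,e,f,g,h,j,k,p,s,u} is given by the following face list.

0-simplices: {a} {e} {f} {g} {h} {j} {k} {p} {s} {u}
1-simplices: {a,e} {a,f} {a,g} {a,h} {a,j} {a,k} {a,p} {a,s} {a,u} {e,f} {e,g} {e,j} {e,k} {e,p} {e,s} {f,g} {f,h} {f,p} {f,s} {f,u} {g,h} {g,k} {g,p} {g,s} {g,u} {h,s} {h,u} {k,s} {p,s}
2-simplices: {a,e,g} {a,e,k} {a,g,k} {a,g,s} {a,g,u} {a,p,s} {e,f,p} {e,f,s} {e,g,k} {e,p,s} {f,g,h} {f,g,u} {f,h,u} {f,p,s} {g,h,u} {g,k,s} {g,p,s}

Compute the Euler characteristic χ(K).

χ(K)=-2

n_0=10 n_1=29 n_2=17
χ=+10−29+17=-2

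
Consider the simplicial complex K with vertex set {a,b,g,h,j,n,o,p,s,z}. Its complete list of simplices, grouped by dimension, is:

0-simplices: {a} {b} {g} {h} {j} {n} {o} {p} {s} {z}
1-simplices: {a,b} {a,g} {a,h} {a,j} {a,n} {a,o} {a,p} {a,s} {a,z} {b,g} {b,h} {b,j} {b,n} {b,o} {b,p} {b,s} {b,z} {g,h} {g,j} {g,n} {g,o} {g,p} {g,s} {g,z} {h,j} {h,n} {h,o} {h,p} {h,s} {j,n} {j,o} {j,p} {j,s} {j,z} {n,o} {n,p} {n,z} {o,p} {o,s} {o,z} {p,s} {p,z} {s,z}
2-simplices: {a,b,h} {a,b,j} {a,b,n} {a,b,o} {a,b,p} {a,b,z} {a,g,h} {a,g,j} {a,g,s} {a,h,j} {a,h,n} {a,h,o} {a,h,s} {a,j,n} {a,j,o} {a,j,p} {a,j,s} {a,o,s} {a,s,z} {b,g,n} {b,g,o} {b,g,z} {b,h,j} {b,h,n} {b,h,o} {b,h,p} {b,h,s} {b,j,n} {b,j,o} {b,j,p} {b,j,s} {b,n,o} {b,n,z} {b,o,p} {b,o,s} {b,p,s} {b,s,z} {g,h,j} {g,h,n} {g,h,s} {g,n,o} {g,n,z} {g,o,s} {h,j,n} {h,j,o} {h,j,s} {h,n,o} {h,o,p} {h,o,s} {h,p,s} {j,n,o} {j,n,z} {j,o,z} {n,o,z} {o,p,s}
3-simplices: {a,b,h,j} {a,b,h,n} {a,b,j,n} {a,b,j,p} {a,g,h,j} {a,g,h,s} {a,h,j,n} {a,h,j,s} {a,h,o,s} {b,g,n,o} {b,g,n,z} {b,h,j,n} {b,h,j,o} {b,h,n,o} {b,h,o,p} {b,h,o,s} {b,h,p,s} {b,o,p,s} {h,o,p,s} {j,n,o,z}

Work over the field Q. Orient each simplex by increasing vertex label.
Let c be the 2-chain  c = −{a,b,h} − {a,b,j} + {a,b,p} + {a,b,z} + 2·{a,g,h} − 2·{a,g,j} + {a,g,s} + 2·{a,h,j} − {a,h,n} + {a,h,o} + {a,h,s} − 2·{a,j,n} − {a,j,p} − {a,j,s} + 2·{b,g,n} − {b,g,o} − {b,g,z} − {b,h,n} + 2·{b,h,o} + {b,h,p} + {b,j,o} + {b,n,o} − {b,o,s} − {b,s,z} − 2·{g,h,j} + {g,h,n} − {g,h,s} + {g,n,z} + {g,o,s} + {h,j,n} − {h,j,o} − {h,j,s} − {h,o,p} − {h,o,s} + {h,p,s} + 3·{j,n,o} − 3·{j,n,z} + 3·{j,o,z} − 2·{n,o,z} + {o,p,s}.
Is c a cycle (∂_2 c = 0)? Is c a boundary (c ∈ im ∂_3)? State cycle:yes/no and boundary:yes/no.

n_0=10 n_1=43 n_2=55 n_3=20  [Q]
∂1: piv[ab,ag,ah,aj,an,ao,ap,as,az] rk=9  ker:bg,bh,bj,bn,bo,bp,bs,bz,gh,gj,gn,go,gp,gs,gz,hj,hn,ho,hp,hs,jn,jo,jp,js,jz,no,np,nz,op,os,oz,ps,pz,sz
∂2: piv[abh,abj,abn,abo,abp,abz,agh,agj,ags,ahj,ahn,aho,ahs,ajn,ajo,ajp,ajs,aos,asz,bgn,bgo,bgz,bhp,bhs,bno,bnz,bop,bps,ghn,jnz,joz] rk=31  ker:bhj,bhn,bho,bjn,bjo,bjp,bjs,bos,bsz,ghj,ghs,gno,gnz,gos,hjn,hjo,hjs,hno,hop,hos,hps,jno,noz,ops
∂3: piv[abhj,abhn,abjn,abjp,aghj,aghs,ahjn,ahjs,ahos,bgno,bgnz,bhjo,bhno,bhop,bhos,bhps,bops,jnoz] rk=18  ker:bhjn,hops
∂2c = {a,g} + 2·{a,h} − 3·{a,j} + 3·{a,n} − {a,o} − {a,s} − {a,z} + {b,h} − 4·{b,o} + 3·{b,z} + 2·{g,n} + {g,s} − 2·{g,z} − {h,j} − 2·{h,n} + 2·{h,o} + 3·{h,p} + {h,s} − {j,n} − {j,p} − 2·{j,s} + 2·{n,o} − 2·{o,s} + {o,z} + 2·{p,s} − {s,z}

cycle:no boundary:no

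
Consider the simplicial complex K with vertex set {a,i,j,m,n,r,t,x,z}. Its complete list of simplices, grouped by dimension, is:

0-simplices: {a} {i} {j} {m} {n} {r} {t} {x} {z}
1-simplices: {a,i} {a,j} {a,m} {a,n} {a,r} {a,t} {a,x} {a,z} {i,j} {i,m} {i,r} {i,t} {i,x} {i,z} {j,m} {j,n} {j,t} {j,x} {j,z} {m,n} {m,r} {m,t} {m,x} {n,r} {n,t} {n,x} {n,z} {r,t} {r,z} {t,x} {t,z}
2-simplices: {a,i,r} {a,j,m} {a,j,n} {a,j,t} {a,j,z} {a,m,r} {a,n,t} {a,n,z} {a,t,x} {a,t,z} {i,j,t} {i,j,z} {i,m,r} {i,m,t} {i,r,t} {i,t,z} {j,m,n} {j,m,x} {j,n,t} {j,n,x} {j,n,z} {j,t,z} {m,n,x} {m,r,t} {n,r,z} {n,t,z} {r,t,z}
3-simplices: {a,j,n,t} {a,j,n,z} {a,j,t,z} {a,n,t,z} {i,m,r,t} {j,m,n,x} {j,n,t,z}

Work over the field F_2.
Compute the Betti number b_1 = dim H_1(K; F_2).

b_1=3

n_0=9 n_1=31 n_2=27 n_3=7  [Z2]
∂1: piv[ai,aj,am,an,ar,at,ax,az] rk=8  ker:ij,im,ir,it,ix,iz,jm,jn,jt,jx,jz,mn,mr,mt,mx,nr,nt,nx,nz,rt,rz,tx,tz
∂2: piv[air,ajm,ajn,ajt,ajz,amr,ant,anz,atx,atz,ijt,ijz,imr,imt,irt,jmn,jmx,jnx,nrz,rtz] rk=20  ker:itz,jnt,jnz,jtz,mnx,mrt,ntz
∂3: piv[ajnt,ajnz,ajtz,antz,imrt,jmnx] rk=6  ker:jntz
b_1=(31−8)−20=3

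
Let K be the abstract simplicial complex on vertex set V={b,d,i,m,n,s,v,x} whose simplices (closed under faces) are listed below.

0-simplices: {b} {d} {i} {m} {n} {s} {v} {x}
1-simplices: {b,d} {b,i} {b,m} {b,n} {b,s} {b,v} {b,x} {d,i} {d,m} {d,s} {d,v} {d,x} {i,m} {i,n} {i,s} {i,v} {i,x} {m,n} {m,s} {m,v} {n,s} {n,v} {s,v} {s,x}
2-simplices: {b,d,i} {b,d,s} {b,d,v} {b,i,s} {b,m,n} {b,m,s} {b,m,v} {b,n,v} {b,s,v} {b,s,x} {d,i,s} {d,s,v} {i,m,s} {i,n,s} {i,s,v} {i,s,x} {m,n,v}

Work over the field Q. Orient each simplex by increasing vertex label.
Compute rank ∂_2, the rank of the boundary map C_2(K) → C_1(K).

n_0=8 n_1=24 n_2=17  [Q]
∂1: piv[bd,bi,bm,bn,bs,bv,bx] rk=7  ker:di,dm,ds,dv,dx,im,in,is,iv,ix,mn,ms,mv,ns,nv,sv,sx
∂2: piv[bdi,bds,bdv,bis,bmn,bms,bmv,bnv,bsv,bsx,ims,ins,isv,isx] rk=14  ker:dis,dsv,mnv
rk∂_2=14

rank∂_2=14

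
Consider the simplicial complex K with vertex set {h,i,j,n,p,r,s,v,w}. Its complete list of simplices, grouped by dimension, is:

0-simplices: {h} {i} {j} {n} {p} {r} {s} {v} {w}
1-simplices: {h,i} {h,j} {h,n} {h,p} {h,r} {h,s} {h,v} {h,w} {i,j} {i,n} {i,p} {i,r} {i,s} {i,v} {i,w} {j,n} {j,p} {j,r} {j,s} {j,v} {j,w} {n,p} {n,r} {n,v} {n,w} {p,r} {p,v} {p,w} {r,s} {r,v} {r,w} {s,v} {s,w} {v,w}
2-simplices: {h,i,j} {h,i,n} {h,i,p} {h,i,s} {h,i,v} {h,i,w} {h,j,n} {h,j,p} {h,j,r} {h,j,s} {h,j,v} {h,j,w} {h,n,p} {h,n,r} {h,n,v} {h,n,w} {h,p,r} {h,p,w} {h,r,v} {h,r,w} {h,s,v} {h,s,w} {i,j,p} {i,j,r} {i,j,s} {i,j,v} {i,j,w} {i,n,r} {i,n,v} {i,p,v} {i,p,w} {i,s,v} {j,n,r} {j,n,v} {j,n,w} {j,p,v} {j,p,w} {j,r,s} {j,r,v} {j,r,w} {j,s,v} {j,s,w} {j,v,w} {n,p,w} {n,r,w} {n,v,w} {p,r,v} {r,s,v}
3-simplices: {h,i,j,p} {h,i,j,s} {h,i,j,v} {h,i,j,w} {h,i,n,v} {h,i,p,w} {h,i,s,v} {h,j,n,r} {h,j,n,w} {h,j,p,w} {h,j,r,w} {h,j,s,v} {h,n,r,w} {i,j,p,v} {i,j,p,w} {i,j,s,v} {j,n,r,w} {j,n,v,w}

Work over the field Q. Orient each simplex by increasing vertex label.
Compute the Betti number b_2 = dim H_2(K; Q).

b_2=7

n_0=9 n_1=34 n_2=48 n_3=18  [Q]
∂1: piv[hi,hj,hn,hp,hr,hs,hv,hw] rk=8  ker:ij,in,ip,ir,is,iv,iw,jn,jp,jr,js,jv,jw,np,nr,nv,nw,pr,pv,pw,rs,rv,rw,sv,sw,vw
∂2: piv[hij,hin,hip,his,hiv,hiw,hjn,hjp,hjr,hjs,hjv,hjw,hnp,hnr,hnv,hnw,hpr,hpw,hrv,hrw,hsv,hsw,ijr,ipv,jrs,jvw] rk=26  ker:ijp,ijs,ijv,ijw,inr,inv,ipw,isv,jnr,jnv,jnw,jpv,jpw,jrv,jrw,jsv,jsw,npw,nrw,nvw,prv,rsv
∂3: piv[hijp,hijs,hijv,hijw,hinv,hipw,hisv,hjnr,hjnw,hjpw,hjrw,hjsv,hnrw,ijpv,jnvw] rk=15  ker:ijpw,ijsv,jnrw
b_2=(48−26)−15=7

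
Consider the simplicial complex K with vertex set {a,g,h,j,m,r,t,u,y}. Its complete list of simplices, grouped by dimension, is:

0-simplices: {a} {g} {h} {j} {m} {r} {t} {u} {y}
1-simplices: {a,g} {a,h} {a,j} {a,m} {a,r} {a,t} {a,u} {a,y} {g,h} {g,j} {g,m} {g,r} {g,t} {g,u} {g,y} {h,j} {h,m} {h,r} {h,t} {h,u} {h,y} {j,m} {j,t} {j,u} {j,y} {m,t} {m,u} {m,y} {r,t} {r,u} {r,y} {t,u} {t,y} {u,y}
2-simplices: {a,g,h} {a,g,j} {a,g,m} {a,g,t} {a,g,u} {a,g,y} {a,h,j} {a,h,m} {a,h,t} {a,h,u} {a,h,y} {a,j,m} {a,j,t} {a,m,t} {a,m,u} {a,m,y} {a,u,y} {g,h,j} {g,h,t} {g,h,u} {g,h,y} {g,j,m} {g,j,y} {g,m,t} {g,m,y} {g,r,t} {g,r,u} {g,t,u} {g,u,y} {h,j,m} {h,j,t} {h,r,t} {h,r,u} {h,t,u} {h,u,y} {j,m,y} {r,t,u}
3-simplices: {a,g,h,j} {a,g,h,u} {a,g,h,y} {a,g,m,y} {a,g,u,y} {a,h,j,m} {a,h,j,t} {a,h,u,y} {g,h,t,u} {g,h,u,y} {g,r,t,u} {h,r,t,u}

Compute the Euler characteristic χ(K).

n_0=9 n_1=34 n_2=37 n_3=12
χ=+9−34+37−12=0

χ(K)=0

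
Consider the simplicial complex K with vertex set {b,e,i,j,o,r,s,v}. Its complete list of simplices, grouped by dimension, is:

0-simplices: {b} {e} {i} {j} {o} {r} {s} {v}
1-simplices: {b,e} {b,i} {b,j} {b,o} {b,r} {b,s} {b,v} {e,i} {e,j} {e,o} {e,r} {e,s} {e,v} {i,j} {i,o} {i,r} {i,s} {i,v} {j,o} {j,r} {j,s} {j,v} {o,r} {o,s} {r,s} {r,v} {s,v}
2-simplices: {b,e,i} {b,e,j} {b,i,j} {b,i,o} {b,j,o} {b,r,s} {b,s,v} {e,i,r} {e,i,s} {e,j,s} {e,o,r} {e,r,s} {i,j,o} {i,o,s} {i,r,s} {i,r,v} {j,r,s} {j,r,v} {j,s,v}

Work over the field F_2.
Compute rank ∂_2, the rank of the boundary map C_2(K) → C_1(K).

n_0=8 n_1=27 n_2=19  [Z2]
∂1: piv[be,bi,bj,bo,br,bs,bv] rk=7  ker:ei,ej,eo,er,es,ev,ij,io,ir,is,iv,jo,jr,js,jv,or,os,rs,rv,sv
∂2: piv[bei,bej,bij,bio,bjo,brs,bsv,eir,eis,ejs,eor,ers,ios,irv,jrs,jrv,jsv] rk=17  ker:ijo,irs
rk∂_2=17

rank∂_2=17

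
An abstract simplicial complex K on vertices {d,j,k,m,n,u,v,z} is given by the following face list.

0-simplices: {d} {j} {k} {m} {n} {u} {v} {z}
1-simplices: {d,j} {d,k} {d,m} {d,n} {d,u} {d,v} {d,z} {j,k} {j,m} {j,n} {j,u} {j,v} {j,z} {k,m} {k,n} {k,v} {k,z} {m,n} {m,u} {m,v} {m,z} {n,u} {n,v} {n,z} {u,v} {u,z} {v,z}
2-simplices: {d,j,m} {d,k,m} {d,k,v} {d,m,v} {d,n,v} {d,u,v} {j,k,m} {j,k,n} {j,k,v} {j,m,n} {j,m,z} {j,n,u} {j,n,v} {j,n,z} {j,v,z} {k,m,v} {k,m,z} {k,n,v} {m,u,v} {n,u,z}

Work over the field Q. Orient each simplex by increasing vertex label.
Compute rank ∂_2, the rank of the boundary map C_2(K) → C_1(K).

rank∂_2=18

n_0=8 n_1=27 n_2=20  [Q]
∂1: piv[dj,dk,dm,dn,du,dv,dz] rk=7  ker:jk,jm,jn,ju,jv,jz,km,kn,kv,kz,mn,mu,mv,mz,nu,nv,nz,uv,uz,vz
∂2: piv[djm,dkm,dkv,dmv,dnv,duv,jkm,jkn,jkv,jmn,jmz,jnu,jnv,jnz,jvz,kmz,muv,nuz] rk=18  ker:kmv,knv
rk∂_2=18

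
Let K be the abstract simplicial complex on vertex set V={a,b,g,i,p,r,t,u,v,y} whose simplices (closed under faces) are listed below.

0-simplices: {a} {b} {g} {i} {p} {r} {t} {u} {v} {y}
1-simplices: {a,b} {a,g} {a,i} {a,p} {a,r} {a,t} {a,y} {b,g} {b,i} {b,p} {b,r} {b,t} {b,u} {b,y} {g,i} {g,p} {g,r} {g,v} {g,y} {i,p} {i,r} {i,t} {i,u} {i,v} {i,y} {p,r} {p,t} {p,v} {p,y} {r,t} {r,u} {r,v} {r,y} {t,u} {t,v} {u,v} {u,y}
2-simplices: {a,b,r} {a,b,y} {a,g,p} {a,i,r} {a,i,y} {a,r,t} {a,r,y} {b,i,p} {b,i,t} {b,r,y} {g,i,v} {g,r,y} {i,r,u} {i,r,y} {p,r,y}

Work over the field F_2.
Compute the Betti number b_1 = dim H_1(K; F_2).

n_0=10 n_1=37 n_2=15  [Z2]
∂1: piv[ab,ag,ai,ap,ar,at,ay,bu,gv] rk=9  ker:bg,bi,bp,br,bt,by,gi,gp,gr,gy,ip,ir,it,iu,iv,iy,pr,pt,pv,py,rt,ru,rv,ry,tu,tv,uv,uy
∂2: piv[abr,aby,agp,air,aiy,art,ary,bip,bit,giv,gry,iru,pry] rk=13  ker:bry,iry
b_1=(37−9)−13=15

b_1=15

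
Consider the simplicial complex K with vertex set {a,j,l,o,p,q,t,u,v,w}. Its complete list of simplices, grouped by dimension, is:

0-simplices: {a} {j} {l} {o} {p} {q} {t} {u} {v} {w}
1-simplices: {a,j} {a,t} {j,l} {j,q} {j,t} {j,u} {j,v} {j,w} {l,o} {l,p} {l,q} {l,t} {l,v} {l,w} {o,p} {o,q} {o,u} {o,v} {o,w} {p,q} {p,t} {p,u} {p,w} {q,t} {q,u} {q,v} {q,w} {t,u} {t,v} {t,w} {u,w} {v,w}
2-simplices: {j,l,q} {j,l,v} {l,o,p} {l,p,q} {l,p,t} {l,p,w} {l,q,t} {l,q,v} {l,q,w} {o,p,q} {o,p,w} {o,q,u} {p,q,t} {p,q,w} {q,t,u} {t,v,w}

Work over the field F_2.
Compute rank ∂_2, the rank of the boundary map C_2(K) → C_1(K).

rank∂_2=14

n_0=10 n_1=32 n_2=16  [Z2]
∂1: piv[aj,at,jl,jq,ju,jv,jw,lo,lp] rk=9  ker:jt,lq,lt,lv,lw,op,oq,ou,ov,ow,pq,pt,pu,pw,qt,qu,qv,qw,tu,tv,tw,uw,vw
∂2: piv[jlq,jlv,lop,lpq,lpt,lpw,lqt,lqv,lqw,opq,opw,oqu,qtu,tvw] rk=14  ker:pqt,pqw
rk∂_2=14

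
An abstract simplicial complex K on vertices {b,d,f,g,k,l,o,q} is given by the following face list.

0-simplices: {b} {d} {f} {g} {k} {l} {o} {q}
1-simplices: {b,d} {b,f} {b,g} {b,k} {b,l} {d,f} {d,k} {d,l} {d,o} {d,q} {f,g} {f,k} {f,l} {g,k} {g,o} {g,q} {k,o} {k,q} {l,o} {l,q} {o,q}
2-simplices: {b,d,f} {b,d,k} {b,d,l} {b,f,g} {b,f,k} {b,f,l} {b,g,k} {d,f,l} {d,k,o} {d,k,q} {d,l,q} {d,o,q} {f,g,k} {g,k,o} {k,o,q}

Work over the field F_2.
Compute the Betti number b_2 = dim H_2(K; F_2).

b_2=3

n_0=8 n_1=21 n_2=15  [Z2]
∂1: piv[bd,bf,bg,bk,bl,do,dq] rk=7  ker:df,dk,dl,fg,fk,fl,gk,go,gq,ko,kq,lo,lq,oq
∂2: piv[bdf,bdk,bdl,bfg,bfk,bfl,bgk,dko,dkq,dlq,doq,gko] rk=12  ker:dfl,fgk,koq
b_2=(15−12)−0=3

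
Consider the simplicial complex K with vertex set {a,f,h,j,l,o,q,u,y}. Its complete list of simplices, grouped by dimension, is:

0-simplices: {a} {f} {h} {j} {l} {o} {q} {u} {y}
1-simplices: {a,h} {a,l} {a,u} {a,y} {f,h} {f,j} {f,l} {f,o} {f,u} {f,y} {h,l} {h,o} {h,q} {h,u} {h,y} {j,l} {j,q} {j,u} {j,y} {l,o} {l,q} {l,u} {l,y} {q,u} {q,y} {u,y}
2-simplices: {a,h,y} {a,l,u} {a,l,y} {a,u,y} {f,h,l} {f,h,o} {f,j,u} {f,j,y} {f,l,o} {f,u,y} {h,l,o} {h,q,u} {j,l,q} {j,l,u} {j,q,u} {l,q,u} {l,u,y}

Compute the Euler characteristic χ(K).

n_0=9 n_1=26 n_2=17
χ=+9−26+17=0

χ(K)=0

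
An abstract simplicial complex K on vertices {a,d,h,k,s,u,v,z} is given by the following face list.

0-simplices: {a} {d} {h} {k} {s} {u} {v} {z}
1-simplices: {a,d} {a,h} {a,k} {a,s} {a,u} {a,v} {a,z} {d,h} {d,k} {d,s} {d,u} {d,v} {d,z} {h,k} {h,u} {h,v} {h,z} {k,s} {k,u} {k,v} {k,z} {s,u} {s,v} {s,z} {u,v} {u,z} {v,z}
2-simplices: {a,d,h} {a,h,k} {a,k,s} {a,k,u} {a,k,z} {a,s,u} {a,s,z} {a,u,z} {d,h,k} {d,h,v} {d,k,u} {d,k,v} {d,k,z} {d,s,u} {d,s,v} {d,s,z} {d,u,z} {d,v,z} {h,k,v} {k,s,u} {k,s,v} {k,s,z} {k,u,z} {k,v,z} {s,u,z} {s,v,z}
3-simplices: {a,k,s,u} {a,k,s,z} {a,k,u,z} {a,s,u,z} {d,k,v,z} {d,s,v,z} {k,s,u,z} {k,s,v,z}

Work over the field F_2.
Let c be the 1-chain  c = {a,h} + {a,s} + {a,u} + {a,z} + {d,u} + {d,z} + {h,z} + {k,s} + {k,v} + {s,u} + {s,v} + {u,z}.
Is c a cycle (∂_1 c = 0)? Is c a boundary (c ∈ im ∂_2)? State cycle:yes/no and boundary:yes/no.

n_0=8 n_1=27 n_2=26 n_3=8  [Z2]
∂1: piv[ad,ah,ak,as,au,av,az] rk=7  ker:dh,dk,ds,du,dv,dz,hk,hu,hv,hz,ks,ku,kv,kz,su,sv,sz,uv,uz,vz
∂2: piv[adh,ahk,aks,aku,akz,asu,asz,auz,dhk,dhv,dku,dkv,dkz,dsu,dsv,dvz] rk=16  ker:dsz,duz,hkv,ksu,ksv,ksz,kuz,kvz,suz,svz
∂3: piv[aksu,aksz,akuz,asuz,dkvz,dsvz,ksvz] rk=7  ker:ksuz
∂1c = 0
c vs im∂2: residual ≠ 0 ⇒ not boundary

cycle:yes boundary:no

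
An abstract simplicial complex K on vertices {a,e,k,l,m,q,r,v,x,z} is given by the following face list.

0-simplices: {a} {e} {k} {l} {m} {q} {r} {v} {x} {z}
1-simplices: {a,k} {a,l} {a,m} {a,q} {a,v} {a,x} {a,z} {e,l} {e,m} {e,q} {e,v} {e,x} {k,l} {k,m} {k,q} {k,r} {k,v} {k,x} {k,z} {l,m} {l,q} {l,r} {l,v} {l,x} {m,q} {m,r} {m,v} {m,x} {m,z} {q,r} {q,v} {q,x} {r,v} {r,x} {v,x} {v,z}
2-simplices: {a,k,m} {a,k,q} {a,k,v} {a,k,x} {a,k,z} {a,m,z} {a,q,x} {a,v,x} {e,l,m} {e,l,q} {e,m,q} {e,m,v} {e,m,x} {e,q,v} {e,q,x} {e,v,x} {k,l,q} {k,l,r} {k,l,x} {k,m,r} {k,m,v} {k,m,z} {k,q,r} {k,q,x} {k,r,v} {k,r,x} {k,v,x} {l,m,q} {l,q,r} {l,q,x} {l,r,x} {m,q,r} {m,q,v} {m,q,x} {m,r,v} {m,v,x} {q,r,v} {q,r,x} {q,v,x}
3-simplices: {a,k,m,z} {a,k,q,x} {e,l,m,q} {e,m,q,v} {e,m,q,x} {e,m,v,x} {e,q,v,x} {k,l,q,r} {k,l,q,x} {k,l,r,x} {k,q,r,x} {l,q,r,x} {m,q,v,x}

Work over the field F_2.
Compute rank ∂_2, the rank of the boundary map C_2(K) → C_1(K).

rank∂_2=24

n_0=10 n_1=36 n_2=39 n_3=13  [Z2]
∂1: piv[ak,al,am,aq,av,ax,az,el,kr] rk=9  ker:em,eq,ev,ex,kl,km,kq,kv,kx,kz,lm,lq,lr,lv,lx,mq,mr,mv,mx,mz,qr,qv,qx,rv,rx,vx,vz
∂2: piv[akm,akq,akv,akx,akz,amz,aqx,avx,elm,elq,emq,emv,emx,eqv,eqx,evx,klq,klr,klx,kmr,kmv,kqr,krv,krx] rk=24  ker:kmz,kqx,kvx,lmq,lqr,lqx,lrx,mqr,mqv,mqx,mrv,mvx,qrv,qrx,qvx
∂3: piv[akmz,akqx,elmq,emqv,emqx,emvx,eqvx,klqr,klqx,klrx,kqrx] rk=11  ker:lqrx,mqvx
rk∂_2=24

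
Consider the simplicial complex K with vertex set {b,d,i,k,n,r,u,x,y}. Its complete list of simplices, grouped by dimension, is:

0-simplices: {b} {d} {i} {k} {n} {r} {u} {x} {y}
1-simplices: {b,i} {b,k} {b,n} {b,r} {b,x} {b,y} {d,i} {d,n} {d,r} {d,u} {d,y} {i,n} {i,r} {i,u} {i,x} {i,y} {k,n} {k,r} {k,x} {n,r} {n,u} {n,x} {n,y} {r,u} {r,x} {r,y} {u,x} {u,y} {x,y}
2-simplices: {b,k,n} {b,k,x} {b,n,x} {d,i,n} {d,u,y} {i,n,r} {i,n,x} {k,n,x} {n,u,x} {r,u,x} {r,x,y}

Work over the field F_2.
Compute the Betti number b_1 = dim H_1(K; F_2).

n_0=9 n_1=29 n_2=11  [Z2]
∂1: piv[bi,bk,bn,br,bx,by,di,du] rk=8  ker:dn,dr,dy,in,ir,iu,ix,iy,kn,kr,kx,nr,nu,nx,ny,ru,rx,ry,ux,uy,xy
∂2: piv[bkn,bkx,bnx,din,duy,inr,inx,nux,rux,rxy] rk=10  ker:knx
b_1=(29−8)−10=11

b_1=11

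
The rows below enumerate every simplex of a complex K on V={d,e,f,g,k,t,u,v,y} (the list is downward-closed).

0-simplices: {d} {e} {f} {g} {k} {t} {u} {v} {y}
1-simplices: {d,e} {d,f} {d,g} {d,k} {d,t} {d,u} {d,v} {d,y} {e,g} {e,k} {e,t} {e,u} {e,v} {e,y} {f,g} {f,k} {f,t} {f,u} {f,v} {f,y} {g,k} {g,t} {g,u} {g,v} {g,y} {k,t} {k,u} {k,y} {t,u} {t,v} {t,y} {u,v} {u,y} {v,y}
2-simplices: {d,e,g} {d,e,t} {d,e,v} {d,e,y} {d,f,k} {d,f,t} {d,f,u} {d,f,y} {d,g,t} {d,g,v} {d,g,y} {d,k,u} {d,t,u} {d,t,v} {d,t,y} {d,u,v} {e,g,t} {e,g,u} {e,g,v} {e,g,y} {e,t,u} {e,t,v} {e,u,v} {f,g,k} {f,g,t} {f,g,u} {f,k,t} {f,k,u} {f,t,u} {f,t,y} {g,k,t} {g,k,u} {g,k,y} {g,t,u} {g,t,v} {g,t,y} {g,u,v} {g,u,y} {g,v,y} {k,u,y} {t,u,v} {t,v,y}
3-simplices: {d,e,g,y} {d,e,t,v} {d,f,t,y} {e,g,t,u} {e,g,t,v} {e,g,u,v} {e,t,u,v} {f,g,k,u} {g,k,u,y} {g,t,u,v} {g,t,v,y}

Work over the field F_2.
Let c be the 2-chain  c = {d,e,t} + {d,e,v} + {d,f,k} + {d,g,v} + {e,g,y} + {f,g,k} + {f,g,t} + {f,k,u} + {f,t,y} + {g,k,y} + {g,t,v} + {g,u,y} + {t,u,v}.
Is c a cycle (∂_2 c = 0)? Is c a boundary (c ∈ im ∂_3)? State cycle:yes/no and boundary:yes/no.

n_0=9 n_1=34 n_2=42 n_3=11  [Z2]
∂1: piv[de,df,dg,dk,dt,du,dv,dy] rk=8  ker:eg,ek,et,eu,ev,ey,fg,fk,ft,fu,fv,fy,gk,gt,gu,gv,gy,kt,ku,ky,tu,tv,ty,uv,uy,vy
∂2: piv[deg,det,dev,dey,dfk,dft,dfu,dfy,dgt,dgv,dgy,dku,dtu,dtv,dty,duv,egu,etu,fgk,fgt,fkt,gky,guy,gvy] rk=24  ker:egt,egv,egy,etv,euv,fgu,fku,ftu,fty,gkt,gku,gtu,gtv,gty,guv,kuy,tuv,tvy
∂3: piv[degy,detv,dfty,egtu,egtv,eguv,etuv,fgku,gkuy,gtvy] rk=10  ker:gtuv
∂2c = {d,f} + {d,g} + {d,k} + {d,t} + {e,g} + {e,t} + {e,v} + {e,y} + {f,k} + {f,u} + {f,y} + {g,u} + {g,y} + {k,u} + {k,y} + {t,u} + {t,y} + {u,v} + {u,y}

cycle:no boundary:no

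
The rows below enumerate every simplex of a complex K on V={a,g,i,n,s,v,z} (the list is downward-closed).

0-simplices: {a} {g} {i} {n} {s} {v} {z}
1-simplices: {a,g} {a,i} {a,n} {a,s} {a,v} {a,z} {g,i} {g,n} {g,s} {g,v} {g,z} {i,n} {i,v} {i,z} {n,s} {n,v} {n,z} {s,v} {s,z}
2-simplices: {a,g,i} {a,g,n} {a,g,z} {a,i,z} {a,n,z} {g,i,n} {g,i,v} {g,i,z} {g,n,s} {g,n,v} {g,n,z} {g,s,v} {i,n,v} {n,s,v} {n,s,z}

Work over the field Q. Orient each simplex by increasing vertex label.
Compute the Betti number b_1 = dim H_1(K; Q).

b_1=2

n_0=7 n_1=19 n_2=15  [Q]
∂1: piv[ag,ai,an,as,av,az] rk=6  ker:gi,gn,gs,gv,gz,in,iv,iz,ns,nv,nz,sv,sz
∂2: piv[agi,agn,agz,aiz,anz,gin,giv,gns,gnv,gsv,nsz] rk=11  ker:giz,gnz,inv,nsv
b_1=(19−6)−11=2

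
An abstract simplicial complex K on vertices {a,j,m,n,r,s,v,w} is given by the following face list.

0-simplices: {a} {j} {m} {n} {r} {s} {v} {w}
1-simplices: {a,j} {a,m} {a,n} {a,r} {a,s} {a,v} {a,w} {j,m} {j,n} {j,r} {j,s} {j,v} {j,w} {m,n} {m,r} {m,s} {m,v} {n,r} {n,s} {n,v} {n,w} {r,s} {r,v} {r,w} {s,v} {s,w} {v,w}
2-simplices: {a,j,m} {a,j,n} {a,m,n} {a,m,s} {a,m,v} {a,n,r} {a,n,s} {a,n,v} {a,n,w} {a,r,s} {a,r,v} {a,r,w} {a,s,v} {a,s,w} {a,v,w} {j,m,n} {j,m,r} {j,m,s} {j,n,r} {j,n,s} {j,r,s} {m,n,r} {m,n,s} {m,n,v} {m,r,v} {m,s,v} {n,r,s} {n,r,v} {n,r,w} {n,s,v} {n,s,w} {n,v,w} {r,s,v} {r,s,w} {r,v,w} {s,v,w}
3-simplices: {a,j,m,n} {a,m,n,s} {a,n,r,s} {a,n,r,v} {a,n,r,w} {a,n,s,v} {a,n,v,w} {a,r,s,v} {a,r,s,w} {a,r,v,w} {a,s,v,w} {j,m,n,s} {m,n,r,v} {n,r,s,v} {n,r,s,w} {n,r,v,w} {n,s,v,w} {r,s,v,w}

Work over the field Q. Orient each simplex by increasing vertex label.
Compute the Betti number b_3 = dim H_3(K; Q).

b_3=4

n_0=8 n_1=27 n_2=36 n_3=18  [Q]
∂1: piv[aj,am,an,ar,as,av,aw] rk=7  ker:jm,jn,jr,js,jv,jw,mn,mr,ms,mv,nr,ns,nv,nw,rs,rv,rw,sv,sw,vw
∂2: piv[ajm,ajn,amn,ams,amv,anr,ans,anv,anw,ars,arv,arw,asv,asw,avw,jmr,jms,jnr] rk=18  ker:jmn,jns,jrs,mnr,mns,mnv,mrv,msv,nrs,nrv,nrw,nsv,nsw,nvw,rsv,rsw,rvw,svw
∂3: piv[ajmn,amns,anrs,anrv,anrw,ansv,anvw,arsv,arsw,arvw,asvw,jmns,mnrv,nrsw] rk=14  ker:nrsv,nrvw,nsvw,rsvw
b_3=(18−14)−0=4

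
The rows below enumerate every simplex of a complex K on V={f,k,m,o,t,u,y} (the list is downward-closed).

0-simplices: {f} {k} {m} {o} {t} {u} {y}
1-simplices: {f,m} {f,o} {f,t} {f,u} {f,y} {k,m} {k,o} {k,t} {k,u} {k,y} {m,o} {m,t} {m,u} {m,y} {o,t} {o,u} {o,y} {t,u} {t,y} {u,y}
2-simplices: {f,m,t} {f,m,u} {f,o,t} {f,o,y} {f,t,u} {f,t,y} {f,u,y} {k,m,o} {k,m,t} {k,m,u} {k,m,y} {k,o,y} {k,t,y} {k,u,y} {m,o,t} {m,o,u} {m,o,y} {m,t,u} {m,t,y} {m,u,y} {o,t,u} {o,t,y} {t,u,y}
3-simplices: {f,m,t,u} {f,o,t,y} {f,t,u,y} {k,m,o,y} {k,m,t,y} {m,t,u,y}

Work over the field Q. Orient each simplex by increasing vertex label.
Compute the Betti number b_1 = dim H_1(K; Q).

n_0=7 n_1=20 n_2=23 n_3=6  [Q]
∂1: piv[fm,fo,ft,fu,fy,km] rk=6  ker:ko,kt,ku,ky,mo,mt,mu,my,ot,ou,oy,tu,ty,uy
∂2: piv[fmt,fmu,fot,foy,ftu,fty,fuy,kmo,kmt,kmu,kmy,koy,kty,mou] rk=14  ker:kuy,mot,moy,mtu,mty,muy,otu,oty,tuy
∂3: piv[fmtu,foty,ftuy,kmoy,kmty,mtuy] rk=6
b_1=(20−6)−14=0

b_1=0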